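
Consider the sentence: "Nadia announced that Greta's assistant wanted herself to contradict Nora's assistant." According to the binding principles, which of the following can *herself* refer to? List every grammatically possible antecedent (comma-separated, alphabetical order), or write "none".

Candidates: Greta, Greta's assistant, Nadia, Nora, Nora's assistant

*herself* is a reflexive; Principle A requires it to be bound within its binding domain — the clause headed by 'wanted'.
— Greta: possessor inside the subject DP of the clause headed by 'wanted'; does not c-command the reflexive — cannot bind it (Principle A).
— Greta's assistant: subject of the clause headed by 'wanted'; c-commands the reflexive within its binding domain — allowed (Principle A).
— Nadia: subject of the matrix clause; c-commands the reflexive but lies outside its binding domain — cannot bind it (Principle A).
— Nora: possessor inside the object DP of the clause headed by 'contradict'; does not c-command the reflexive — cannot bind it (Principle A).
— Nora's assistant: object of the clause headed by 'contradict'; does not c-command the reflexive — cannot bind it (Principle A).

Greta's assistant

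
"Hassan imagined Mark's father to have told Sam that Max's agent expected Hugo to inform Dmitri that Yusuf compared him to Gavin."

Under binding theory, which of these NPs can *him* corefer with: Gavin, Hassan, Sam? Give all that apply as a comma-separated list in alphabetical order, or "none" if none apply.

*him* is a pronoun; Principle B requires it to be free in its binding domain — the clause headed by 'compared'.
— Gavin: second object of the clause headed by 'compared'; is c-commanded by the pronoun; coreference would bind this R-expression — blocked (Principle C).
— Hassan: subject of the matrix clause; c-commands the pronoun but lies outside its binding domain — allowed.
— Sam: object of the clause headed by 'told'; c-commands the pronoun but lies outside its binding domain — allowed.

Hassan, Sam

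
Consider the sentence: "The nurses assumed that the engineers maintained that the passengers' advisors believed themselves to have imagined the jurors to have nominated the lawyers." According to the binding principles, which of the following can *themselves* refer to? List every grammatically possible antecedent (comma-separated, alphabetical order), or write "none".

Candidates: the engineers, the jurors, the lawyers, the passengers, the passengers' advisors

the passengers' advisors

*themselves* is a reflexive; Principle A requires it to be bound within its binding domain — the clause headed by 'believed'.
— the engineers: subject of the clause headed by 'maintained'; c-commands the reflexive but lies outside its binding domain — cannot bind it (Principle A).
— the jurors: subject of the clause headed by 'nominated'; does not c-command the reflexive — cannot bind it (Principle A).
— the lawyers: object of the clause headed by 'nominated'; does not c-command the reflexive — cannot bind it (Principle A).
— the passengers: possessor inside the subject DP of the clause headed by 'believed'; does not c-command the reflexive — cannot bind it (Principle A).
— the passengers' advisors: subject of the clause headed by 'believed'; c-commands the reflexive within its binding domain — allowed (Principle A).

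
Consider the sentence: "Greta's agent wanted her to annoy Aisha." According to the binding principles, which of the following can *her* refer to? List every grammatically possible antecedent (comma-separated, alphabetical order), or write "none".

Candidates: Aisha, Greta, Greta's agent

*her* is a pronoun; Principle B requires it to be free in its binding domain — the matrix clause.
— Aisha: object of the clause headed by 'annoy'; is c-commanded by the pronoun; coreference would bind this R-expression — blocked (Principle C).
— Greta: possessor inside the subject DP of the matrix clause; does not c-command the pronoun — Principle B does not apply; allowed.
— Greta's agent: subject of the matrix clause; c-commands the pronoun within its binding domain — blocked (Principle B).

Greta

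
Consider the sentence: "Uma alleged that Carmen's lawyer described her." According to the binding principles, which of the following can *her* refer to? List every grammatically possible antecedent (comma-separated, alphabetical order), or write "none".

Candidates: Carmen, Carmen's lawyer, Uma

Carmen, Uma

*her* is a pronoun; Principle B requires it to be free in its binding domain — the clause headed by 'described'.
— Carmen: possessor inside the subject DP of the clause headed by 'described'; does not c-command the pronoun — Principle B does not apply; allowed.
— Carmen's lawyer: subject of the clause headed by 'described'; c-commands the pronoun within its binding domain — blocked (Principle B).
— Uma: subject of the matrix clause; c-commands the pronoun but lies outside its binding domain — allowed.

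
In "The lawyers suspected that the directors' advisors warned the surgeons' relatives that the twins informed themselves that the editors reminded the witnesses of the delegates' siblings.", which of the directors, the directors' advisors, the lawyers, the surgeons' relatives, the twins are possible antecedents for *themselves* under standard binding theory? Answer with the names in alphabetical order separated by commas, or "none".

*themselves* is a reflexive; Principle A requires it to be bound within its binding domain — the clause headed by 'informed'.
— the directors: possessor inside the subject DP of the clause headed by 'warned'; does not c-command the reflexive — cannot bind it (Principle A).
— the directors' advisors: subject of the clause headed by 'warned'; c-commands the reflexive but lies outside its binding domain — cannot bind it (Principle A).
— the lawyers: subject of the matrix clause; c-commands the reflexive but lies outside its binding domain — cannot bind it (Principle A).
— the surgeons' relatives: object of the clause headed by 'warned'; c-commands the reflexive but lies outside its binding domain — cannot bind it (Principle A).
— the twins: subject of the clause headed by 'informed'; c-commands the reflexive within its binding domain — allowed (Principle A).

the twins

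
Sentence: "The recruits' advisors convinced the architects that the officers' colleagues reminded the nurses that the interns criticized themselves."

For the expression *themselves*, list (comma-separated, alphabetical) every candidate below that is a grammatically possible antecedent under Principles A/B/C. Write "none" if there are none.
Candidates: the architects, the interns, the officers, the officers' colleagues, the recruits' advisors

*themselves* is a reflexive; Principle A requires it to be bound within its binding domain — the clause headed by 'criticized'.
— the architects: object of the matrix clause; c-commands the reflexive but lies outside its binding domain — cannot bind it (Principle A).
— the interns: subject of the clause headed by 'criticized'; c-commands the reflexive within its binding domain — allowed (Principle A).
— the officers: possessor inside the subject DP of the clause headed by 'reminded'; does not c-command the reflexive — cannot bind it (Principle A).
— the officers' colleagues: subject of the clause headed by 'reminded'; c-commands the reflexive but lies outside its binding domain — cannot bind it (Principle A).
— the recruits' advisors: subject of the matrix clause; c-commands the reflexive but lies outside its binding domain — cannot bind it (Principle A).

the interns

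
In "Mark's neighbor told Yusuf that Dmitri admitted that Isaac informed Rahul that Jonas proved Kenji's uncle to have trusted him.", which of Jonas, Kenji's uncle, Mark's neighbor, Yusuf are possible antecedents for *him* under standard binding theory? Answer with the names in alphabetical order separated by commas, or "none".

*him* is a pronoun; Principle B requires it to be free in its binding domain — the clause headed by 'trusted'.
— Jonas: subject of the clause headed by 'proved'; c-commands the pronoun but lies outside its binding domain — allowed.
— Kenji's uncle: subject of the clause headed by 'trusted'; c-commands the pronoun within its binding domain — blocked (Principle B).
— Mark's neighbor: subject of the matrix clause; c-commands the pronoun but lies outside its binding domain — allowed.
— Yusuf: object of the matrix clause; c-commands the pronoun but lies outside its binding domain — allowed.

Jonas, Mark's neighbor, Yusuf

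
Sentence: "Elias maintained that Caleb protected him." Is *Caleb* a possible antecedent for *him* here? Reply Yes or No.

No

*him* is a pronoun; Principle B requires it to be free in its binding domain — the clause headed by 'protected'.
— Caleb: subject of the clause headed by 'protected'; c-commands the pronoun within its binding domain — blocked (Principle B).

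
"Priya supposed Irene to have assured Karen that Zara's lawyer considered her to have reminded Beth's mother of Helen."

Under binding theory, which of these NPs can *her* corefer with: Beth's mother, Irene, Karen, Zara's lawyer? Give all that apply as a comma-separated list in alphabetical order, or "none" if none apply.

Irene, Karen

*her* is a pronoun; Principle B requires it to be free in its binding domain — the clause headed by 'considered'.
— Beth's mother: object of the clause headed by 'reminded'; is c-commanded by the pronoun; coreference would bind this R-expression — blocked (Principle C).
— Irene: subject of the clause headed by 'assured'; c-commands the pronoun but lies outside its binding domain — allowed.
— Karen: object of the clause headed by 'assured'; c-commands the pronoun but lies outside its binding domain — allowed.
— Zara's lawyer: subject of the clause headed by 'considered'; c-commands the pronoun within its binding domain — blocked (Principle B).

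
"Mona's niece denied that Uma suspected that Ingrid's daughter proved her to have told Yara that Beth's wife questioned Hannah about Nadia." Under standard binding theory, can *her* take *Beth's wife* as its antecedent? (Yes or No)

No

*her* is a pronoun; Principle B requires it to be free in its binding domain — the clause headed by 'proved'.
— Beth's wife: subject of the clause headed by 'questioned'; is c-commanded by the pronoun; coreference would bind this R-expression — blocked (Principle C).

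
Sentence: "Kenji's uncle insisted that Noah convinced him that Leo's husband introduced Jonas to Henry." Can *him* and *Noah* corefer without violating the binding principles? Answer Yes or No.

No

*Noah* is an R-expression; Principle C requires it to be free (not bound by any c-commanding expression).
— him: object of the clause headed by 'convinced'; the R-expression locally c-commands the pronoun — coreference blocked (Principle B on the pronoun).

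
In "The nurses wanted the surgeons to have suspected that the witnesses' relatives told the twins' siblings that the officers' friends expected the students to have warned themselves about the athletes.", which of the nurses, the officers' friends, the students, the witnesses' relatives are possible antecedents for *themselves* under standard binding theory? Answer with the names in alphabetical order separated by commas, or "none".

the students

*themselves* is a reflexive; Principle A requires it to be bound within its binding domain — the clause headed by 'warned'.
— the nurses: subject of the matrix clause; c-commands the reflexive but lies outside its binding domain — cannot bind it (Principle A).
— the officers' friends: subject of the clause headed by 'expected'; c-commands the reflexive but lies outside its binding domain — cannot bind it (Principle A).
— the students: subject of the clause headed by 'warned'; c-commands the reflexive within its binding domain — allowed (Principle A).
— the witnesses' relatives: subject of the clause headed by 'told'; c-commands the reflexive but lies outside its binding domain — cannot bind it (Principle A).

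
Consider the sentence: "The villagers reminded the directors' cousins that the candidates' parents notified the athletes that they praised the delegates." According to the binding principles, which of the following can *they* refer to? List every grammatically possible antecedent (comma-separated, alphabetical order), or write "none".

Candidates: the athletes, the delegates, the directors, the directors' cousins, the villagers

the athletes, the directors, the directors' cousins, the villagers

*they* is a pronoun; Principle B requires it to be free in its binding domain — the clause headed by 'praised'.
— the athletes: object of the clause headed by 'notified'; c-commands the pronoun but lies outside its binding domain — allowed.
— the delegates: object of the clause headed by 'praised'; is c-commanded by the pronoun; coreference would bind this R-expression — blocked (Principle C).
— the directors: possessor inside the object DP of the matrix clause; does not c-command the pronoun — Principle B does not apply; allowed.
— the directors' cousins: object of the matrix clause; c-commands the pronoun but lies outside its binding domain — allowed.
— the villagers: subject of the matrix clause; c-commands the pronoun but lies outside its binding domain — allowed.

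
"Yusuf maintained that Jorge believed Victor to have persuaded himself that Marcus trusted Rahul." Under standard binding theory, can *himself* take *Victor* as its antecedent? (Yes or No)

*himself* is a reflexive; Principle A requires it to be bound within its binding domain — the clause headed by 'persuaded'.
— Victor: subject of the clause headed by 'persuaded'; c-commands the reflexive within its binding domain — allowed (Principle A).

Yes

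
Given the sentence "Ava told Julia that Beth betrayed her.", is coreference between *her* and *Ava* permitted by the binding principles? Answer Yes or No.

Yes

*her* is a pronoun; Principle B requires it to be free in its binding domain — the clause headed by 'betrayed'.
— Ava: subject of the matrix clause; c-commands the pronoun but lies outside its binding domain — allowed.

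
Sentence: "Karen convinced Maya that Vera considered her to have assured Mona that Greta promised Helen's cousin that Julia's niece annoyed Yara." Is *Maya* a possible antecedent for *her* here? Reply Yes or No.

Yes

*her* is a pronoun; Principle B requires it to be free in its binding domain — the clause headed by 'considered'.
— Maya: object of the matrix clause; c-commands the pronoun but lies outside its binding domain — allowed.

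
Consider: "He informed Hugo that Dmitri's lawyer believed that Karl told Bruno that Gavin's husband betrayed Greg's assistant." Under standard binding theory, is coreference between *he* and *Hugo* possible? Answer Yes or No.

No

*Hugo* is an R-expression; Principle C requires it to be free (not bound by any c-commanding expression).
— he: subject of the matrix clause; the pronoun c-commands the R-expression — coreference blocked (Principle C).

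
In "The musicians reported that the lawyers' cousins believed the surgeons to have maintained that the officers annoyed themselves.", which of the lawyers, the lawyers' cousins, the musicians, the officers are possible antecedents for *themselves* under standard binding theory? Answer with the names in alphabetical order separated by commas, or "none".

*themselves* is a reflexive; Principle A requires it to be bound within its binding domain — the clause headed by 'annoyed'.
— the lawyers: possessor inside the subject DP of the clause headed by 'believed'; does not c-command the reflexive — cannot bind it (Principle A).
— the lawyers' cousins: subject of the clause headed by 'believed'; c-commands the reflexive but lies outside its binding domain — cannot bind it (Principle A).
— the musicians: subject of the matrix clause; c-commands the reflexive but lies outside its binding domain — cannot bind it (Principle A).
— the officers: subject of the clause headed by 'annoyed'; c-commands the reflexive within its binding domain — allowed (Principle A).

the officers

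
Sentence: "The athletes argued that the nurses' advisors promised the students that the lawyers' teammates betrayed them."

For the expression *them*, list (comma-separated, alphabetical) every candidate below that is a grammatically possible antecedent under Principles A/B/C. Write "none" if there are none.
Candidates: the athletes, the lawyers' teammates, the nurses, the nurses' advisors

the athletes, the nurses, the nurses' advisors

*them* is a pronoun; Principle B requires it to be free in its binding domain — the clause headed by 'betrayed'.
— the athletes: subject of the matrix clause; c-commands the pronoun but lies outside its binding domain — allowed.
— the lawyers' teammates: subject of the clause headed by 'betrayed'; c-commands the pronoun within its binding domain — blocked (Principle B).
— the nurses: possessor inside the subject DP of the clause headed by 'promised'; does not c-command the pronoun — Principle B does not apply; allowed.
— the nurses' advisors: subject of the clause headed by 'promised'; c-commands the pronoun but lies outside its binding domain — allowed.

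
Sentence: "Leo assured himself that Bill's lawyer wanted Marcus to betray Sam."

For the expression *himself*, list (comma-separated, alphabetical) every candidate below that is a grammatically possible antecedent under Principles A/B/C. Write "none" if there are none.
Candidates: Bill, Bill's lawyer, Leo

*himself* is a reflexive; Principle A requires it to be bound within its binding domain — the matrix clause.
— Bill: possessor inside the subject DP of the clause headed by 'wanted'; does not c-command the reflexive — cannot bind it (Principle A).
— Bill's lawyer: subject of the clause headed by 'wanted'; does not c-command the reflexive — cannot bind it (Principle A).
— Leo: subject of the matrix clause; c-commands the reflexive within its binding domain — allowed (Principle A).

Leo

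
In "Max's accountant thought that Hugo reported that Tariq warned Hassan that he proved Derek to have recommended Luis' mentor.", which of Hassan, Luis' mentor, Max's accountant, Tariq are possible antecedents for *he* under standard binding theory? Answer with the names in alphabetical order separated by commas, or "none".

Hassan, Max's accountant, Tariq

*he* is a pronoun; Principle B requires it to be free in its binding domain — the clause headed by 'proved'.
— Hassan: object of the clause headed by 'warned'; c-commands the pronoun but lies outside its binding domain — allowed.
— Luis' mentor: object of the clause headed by 'recommended'; is c-commanded by the pronoun; coreference would bind this R-expression — blocked (Principle C).
— Max's accountant: subject of the matrix clause; c-commands the pronoun but lies outside its binding domain — allowed.
— Tariq: subject of the clause headed by 'warned'; c-commands the pronoun but lies outside its binding domain — allowed.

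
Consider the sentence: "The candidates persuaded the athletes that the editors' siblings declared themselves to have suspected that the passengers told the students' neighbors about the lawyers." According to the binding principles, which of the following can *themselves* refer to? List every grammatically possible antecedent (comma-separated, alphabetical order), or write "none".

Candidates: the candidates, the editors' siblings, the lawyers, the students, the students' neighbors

the editors' siblings

*themselves* is a reflexive; Principle A requires it to be bound within its binding domain — the clause headed by 'declared'.
— the candidates: subject of the matrix clause; c-commands the reflexive but lies outside its binding domain — cannot bind it (Principle A).
— the editors' siblings: subject of the clause headed by 'declared'; c-commands the reflexive within its binding domain — allowed (Principle A).
— the lawyers: second object of the clause headed by 'told'; does not c-command the reflexive — cannot bind it (Principle A).
— the students: possessor inside the object DP of the clause headed by 'told'; does not c-command the reflexive — cannot bind it (Principle A).
— the students' neighbors: object of the clause headed by 'told'; does not c-command the reflexive — cannot bind it (Principle A).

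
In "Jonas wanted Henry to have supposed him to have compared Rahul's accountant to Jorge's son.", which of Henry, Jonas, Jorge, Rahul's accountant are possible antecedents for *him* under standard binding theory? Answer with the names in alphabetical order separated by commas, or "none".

*him* is a pronoun; Principle B requires it to be free in its binding domain — the clause headed by 'supposed'.
— Henry: subject of the clause headed by 'supposed'; c-commands the pronoun within its binding domain — blocked (Principle B).
— Jonas: subject of the matrix clause; c-commands the pronoun but lies outside its binding domain — allowed.
— Jorge: possessor inside the second object DP of the clause headed by 'compared'; is c-commanded by the pronoun; coreference would bind this R-expression — blocked (Principle C).
— Rahul's accountant: object of the clause headed by 'compared'; is c-commanded by the pronoun; coreference would bind this R-expression — blocked (Principle C).

Jonas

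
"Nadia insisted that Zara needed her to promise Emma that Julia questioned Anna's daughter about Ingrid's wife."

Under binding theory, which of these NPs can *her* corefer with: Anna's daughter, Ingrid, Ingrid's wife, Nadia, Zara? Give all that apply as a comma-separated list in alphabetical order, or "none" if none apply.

*her* is a pronoun; Principle B requires it to be free in its binding domain — the clause headed by 'needed'.
— Anna's daughter: object of the clause headed by 'questioned'; is c-commanded by the pronoun; coreference would bind this R-expression — blocked (Principle C).
— Ingrid: possessor inside the second object DP of the clause headed by 'questioned'; is c-commanded by the pronoun; coreference would bind this R-expression — blocked (Principle C).
— Ingrid's wife: second object of the clause headed by 'questioned'; is c-commanded by the pronoun; coreference would bind this R-expression — blocked (Principle C).
— Nadia: subject of the matrix clause; c-commands the pronoun but lies outside its binding domain — allowed.
— Zara: subject of the clause headed by 'needed'; c-commands the pronoun within its binding domain — blocked (Principle B).

Nadia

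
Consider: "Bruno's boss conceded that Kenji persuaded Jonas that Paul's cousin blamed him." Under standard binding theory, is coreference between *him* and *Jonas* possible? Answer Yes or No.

*Jonas* is an R-expression; Principle C requires it to be free (not bound by any c-commanding expression).
— him: object of the clause headed by 'blamed'; the pronoun does not c-command the R-expression — coreference allowed.

Yes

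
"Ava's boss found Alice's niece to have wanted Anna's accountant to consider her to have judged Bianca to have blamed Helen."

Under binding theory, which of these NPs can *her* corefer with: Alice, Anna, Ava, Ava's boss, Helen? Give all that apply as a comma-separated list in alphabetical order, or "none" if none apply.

Alice, Anna, Ava, Ava's boss

*her* is a pronoun; Principle B requires it to be free in its binding domain — the clause headed by 'consider'.
— Alice: possessor inside the subject DP of the clause headed by 'wanted'; does not c-command the pronoun — Principle B does not apply; allowed.
— Anna: possessor inside the subject DP of the clause headed by 'consider'; does not c-command the pronoun — Principle B does not apply; allowed.
— Ava: possessor inside the subject DP of the matrix clause; does not c-command the pronoun — Principle B does not apply; allowed.
— Ava's boss: subject of the matrix clause; c-commands the pronoun but lies outside its binding domain — allowed.
— Helen: object of the clause headed by 'blamed'; is c-commanded by the pronoun; coreference would bind this R-expression — blocked (Principle C).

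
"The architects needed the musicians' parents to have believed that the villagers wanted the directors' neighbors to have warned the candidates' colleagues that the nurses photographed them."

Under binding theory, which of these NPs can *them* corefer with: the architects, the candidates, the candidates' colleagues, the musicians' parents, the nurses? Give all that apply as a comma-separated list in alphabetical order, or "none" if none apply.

the architects, the candidates, the candidates' colleagues, the musicians' parents

*them* is a pronoun; Principle B requires it to be free in its binding domain — the clause headed by 'photographed'.
— the architects: subject of the matrix clause; c-commands the pronoun but lies outside its binding domain — allowed.
— the candidates: possessor inside the object DP of the clause headed by 'warned'; does not c-command the pronoun — Principle B does not apply; allowed.
— the candidates' colleagues: object of the clause headed by 'warned'; c-commands the pronoun but lies outside its binding domain — allowed.
— the musicians' parents: subject of the clause headed by 'believed'; c-commands the pronoun but lies outside its binding domain — allowed.
— the nurses: subject of the clause headed by 'photographed'; c-commands the pronoun within its binding domain — blocked (Principle B).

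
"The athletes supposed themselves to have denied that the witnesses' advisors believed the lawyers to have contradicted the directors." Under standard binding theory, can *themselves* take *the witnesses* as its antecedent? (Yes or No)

No

*themselves* is a reflexive; Principle A requires it to be bound within its binding domain — the matrix clause.
— the witnesses: possessor inside the subject DP of the clause headed by 'believed'; does not c-command the reflexive — cannot bind it (Principle A).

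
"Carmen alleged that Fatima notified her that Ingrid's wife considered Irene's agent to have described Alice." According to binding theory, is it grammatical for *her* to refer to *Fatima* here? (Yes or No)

No

*Fatima* is an R-expression; Principle C requires it to be free (not bound by any c-commanding expression).
— her: object of the clause headed by 'notified'; the R-expression locally c-commands the pronoun — coreference blocked (Principle B on the pronoun).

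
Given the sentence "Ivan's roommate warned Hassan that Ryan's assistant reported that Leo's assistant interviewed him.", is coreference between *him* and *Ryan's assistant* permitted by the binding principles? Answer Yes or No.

Yes

*him* is a pronoun; Principle B requires it to be free in its binding domain — the clause headed by 'interviewed'.
— Ryan's assistant: subject of the clause headed by 'reported'; c-commands the pronoun but lies outside its binding domain — allowed.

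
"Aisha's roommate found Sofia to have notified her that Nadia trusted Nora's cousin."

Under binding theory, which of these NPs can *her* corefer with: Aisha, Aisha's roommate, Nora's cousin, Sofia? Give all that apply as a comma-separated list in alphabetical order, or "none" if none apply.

*her* is a pronoun; Principle B requires it to be free in its binding domain — the clause headed by 'notified'.
— Aisha: possessor inside the subject DP of the matrix clause; does not c-command the pronoun — Principle B does not apply; allowed.
— Aisha's roommate: subject of the matrix clause; c-commands the pronoun but lies outside its binding domain — allowed.
— Nora's cousin: object of the clause headed by 'trusted'; is c-commanded by the pronoun; coreference would bind this R-expression — blocked (Principle C).
— Sofia: subject of the clause headed by 'notified'; c-commands the pronoun within its binding domain — blocked (Principle B).

Aisha, Aisha's roommate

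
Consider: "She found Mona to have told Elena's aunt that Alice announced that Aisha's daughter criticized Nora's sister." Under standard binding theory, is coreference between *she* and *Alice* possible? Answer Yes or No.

No

*Alice* is an R-expression; Principle C requires it to be free (not bound by any c-commanding expression).
— she: subject of the matrix clause; the pronoun c-commands the R-expression — coreference blocked (Principle C).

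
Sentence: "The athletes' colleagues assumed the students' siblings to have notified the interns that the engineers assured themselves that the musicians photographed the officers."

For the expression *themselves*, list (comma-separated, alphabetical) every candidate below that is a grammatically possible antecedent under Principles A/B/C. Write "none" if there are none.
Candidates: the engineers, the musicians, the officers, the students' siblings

the engineers

*themselves* is a reflexive; Principle A requires it to be bound within its binding domain — the clause headed by 'assured'.
— the engineers: subject of the clause headed by 'assured'; c-commands the reflexive within its binding domain — allowed (Principle A).
— the musicians: subject of the clause headed by 'photographed'; does not c-command the reflexive — cannot bind it (Principle A).
— the officers: object of the clause headed by 'photographed'; does not c-command the reflexive — cannot bind it (Principle A).
— the students' siblings: subject of the clause headed by 'notified'; c-commands the reflexive but lies outside its binding domain — cannot bind it (Principle A).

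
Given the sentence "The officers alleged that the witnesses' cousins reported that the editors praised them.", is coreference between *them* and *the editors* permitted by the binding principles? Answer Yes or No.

*them* is a pronoun; Principle B requires it to be free in its binding domain — the clause headed by 'praised'.
— the editors: subject of the clause headed by 'praised'; c-commands the pronoun within its binding domain — blocked (Principle B).

No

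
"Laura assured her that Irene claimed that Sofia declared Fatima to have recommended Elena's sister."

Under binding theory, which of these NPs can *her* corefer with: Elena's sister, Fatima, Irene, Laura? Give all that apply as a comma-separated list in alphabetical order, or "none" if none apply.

none

*her* is a pronoun; Principle B requires it to be free in its binding domain — the matrix clause.
— Elena's sister: object of the clause headed by 'recommended'; is c-commanded by the pronoun; coreference would bind this R-expression — blocked (Principle C).
— Fatima: subject of the clause headed by 'recommended'; is c-commanded by the pronoun; coreference would bind this R-expression — blocked (Principle C).
— Irene: subject of the clause headed by 'claimed'; is c-commanded by the pronoun; coreference would bind this R-expression — blocked (Principle C).
— Laura: subject of the matrix clause; c-commands the pronoun within its binding domain — blocked (Principle B).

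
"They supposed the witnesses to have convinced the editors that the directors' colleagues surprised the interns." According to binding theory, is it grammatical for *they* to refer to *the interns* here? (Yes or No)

*the interns* is an R-expression; Principle C requires it to be free (not bound by any c-commanding expression).
— they: subject of the matrix clause; the pronoun c-commands the R-expression — coreference blocked (Principle C).

No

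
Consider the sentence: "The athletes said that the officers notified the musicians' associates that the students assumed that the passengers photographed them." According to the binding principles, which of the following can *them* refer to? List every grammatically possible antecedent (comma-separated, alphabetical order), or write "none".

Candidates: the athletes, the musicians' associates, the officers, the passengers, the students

*them* is a pronoun; Principle B requires it to be free in its binding domain — the clause headed by 'photographed'.
— the athletes: subject of the matrix clause; c-commands the pronoun but lies outside its binding domain — allowed.
— the musicians' associates: object of the clause headed by 'notified'; c-commands the pronoun but lies outside its binding domain — allowed.
— the officers: subject of the clause headed by 'notified'; c-commands the pronoun but lies outside its binding domain — allowed.
— the passengers: subject of the clause headed by 'photographed'; c-commands the pronoun within its binding domain — blocked (Principle B).
— the students: subject of the clause headed by 'assumed'; c-commands the pronoun but lies outside its binding domain — allowed.

the athletes, the musicians' associates, the officers, the students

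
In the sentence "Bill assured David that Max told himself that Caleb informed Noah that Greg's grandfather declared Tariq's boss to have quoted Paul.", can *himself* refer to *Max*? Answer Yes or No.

Yes

*himself* is a reflexive; Principle A requires it to be bound within its binding domain — the clause headed by 'told'.
— Max: subject of the clause headed by 'told'; c-commands the reflexive within its binding domain — allowed (Principle A).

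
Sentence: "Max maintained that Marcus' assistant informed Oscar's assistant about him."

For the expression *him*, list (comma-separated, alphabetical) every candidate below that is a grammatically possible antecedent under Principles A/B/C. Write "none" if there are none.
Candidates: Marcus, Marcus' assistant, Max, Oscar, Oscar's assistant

Marcus, Max, Oscar

*him* is a pronoun; Principle B requires it to be free in its binding domain — the clause headed by 'informed'.
— Marcus: possessor inside the subject DP of the clause headed by 'informed'; does not c-command the pronoun — Principle B does not apply; allowed.
— Marcus' assistant: subject of the clause headed by 'informed'; c-commands the pronoun within its binding domain — blocked (Principle B).
— Max: subject of the matrix clause; c-commands the pronoun but lies outside its binding domain — allowed.
— Oscar: possessor inside the object DP of the clause headed by 'informed'; does not c-command the pronoun — Principle B does not apply; allowed.
— Oscar's assistant: object of the clause headed by 'informed'; c-commands the pronoun within its binding domain — blocked (Principle B).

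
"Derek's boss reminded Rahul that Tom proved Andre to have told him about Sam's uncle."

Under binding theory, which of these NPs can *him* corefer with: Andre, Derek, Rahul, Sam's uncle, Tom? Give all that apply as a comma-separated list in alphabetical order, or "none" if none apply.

Derek, Rahul, Tom

*him* is a pronoun; Principle B requires it to be free in its binding domain — the clause headed by 'told'.
— Andre: subject of the clause headed by 'told'; c-commands the pronoun within its binding domain — blocked (Principle B).
— Derek: possessor inside the subject DP of the matrix clause; does not c-command the pronoun — Principle B does not apply; allowed.
— Rahul: object of the matrix clause; c-commands the pronoun but lies outside its binding domain — allowed.
— Sam's uncle: second object of the clause headed by 'told'; is c-commanded by the pronoun; coreference would bind this R-expression — blocked (Principle C).
— Tom: subject of the clause headed by 'proved'; c-commands the pronoun but lies outside its binding domain — allowed.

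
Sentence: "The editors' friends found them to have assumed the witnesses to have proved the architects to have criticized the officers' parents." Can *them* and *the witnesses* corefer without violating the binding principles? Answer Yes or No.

No

*the witnesses* is an R-expression; Principle C requires it to be free (not bound by any c-commanding expression).
— them: subject of the clause headed by 'assumed'; the pronoun c-commands the R-expression — coreference blocked (Principle C).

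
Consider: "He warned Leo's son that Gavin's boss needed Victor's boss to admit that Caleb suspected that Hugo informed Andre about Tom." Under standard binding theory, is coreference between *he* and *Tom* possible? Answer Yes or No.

No

*Tom* is an R-expression; Principle C requires it to be free (not bound by any c-commanding expression).
— he: subject of the matrix clause; the pronoun c-commands the R-expression — coreference blocked (Principle C).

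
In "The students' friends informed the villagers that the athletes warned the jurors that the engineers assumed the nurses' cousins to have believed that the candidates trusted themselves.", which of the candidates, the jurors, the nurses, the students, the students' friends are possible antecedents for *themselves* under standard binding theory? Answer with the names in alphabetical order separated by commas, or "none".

the candidates

*themselves* is a reflexive; Principle A requires it to be bound within its binding domain — the clause headed by 'trusted'.
— the candidates: subject of the clause headed by 'trusted'; c-commands the reflexive within its binding domain — allowed (Principle A).
— the jurors: object of the clause headed by 'warned'; c-commands the reflexive but lies outside its binding domain — cannot bind it (Principle A).
— the nurses: possessor inside the subject DP of the clause headed by 'believed'; does not c-command the reflexive — cannot bind it (Principle A).
— the students: possessor inside the subject DP of the matrix clause; does not c-command the reflexive — cannot bind it (Principle A).
— the students' friends: subject of the matrix clause; c-commands the reflexive but lies outside its binding domain — cannot bind it (Principle A).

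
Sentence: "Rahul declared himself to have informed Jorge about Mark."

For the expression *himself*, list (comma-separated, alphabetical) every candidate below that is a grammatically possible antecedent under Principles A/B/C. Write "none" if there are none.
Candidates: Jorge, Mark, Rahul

Rahul

*himself* is a reflexive; Principle A requires it to be bound within its binding domain — the matrix clause.
— Jorge: object of the clause headed by 'informed'; does not c-command the reflexive — cannot bind it (Principle A).
— Mark: second object of the clause headed by 'informed'; does not c-command the reflexive — cannot bind it (Principle A).
— Rahul: subject of the matrix clause; c-commands the reflexive within its binding domain — allowed (Principle A).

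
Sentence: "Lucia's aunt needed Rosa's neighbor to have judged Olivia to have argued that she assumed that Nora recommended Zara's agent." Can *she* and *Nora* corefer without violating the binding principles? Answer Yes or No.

No

*Nora* is an R-expression; Principle C requires it to be free (not bound by any c-commanding expression).
— she: subject of the clause headed by 'assumed'; the pronoun c-commands the R-expression — coreference blocked (Principle C).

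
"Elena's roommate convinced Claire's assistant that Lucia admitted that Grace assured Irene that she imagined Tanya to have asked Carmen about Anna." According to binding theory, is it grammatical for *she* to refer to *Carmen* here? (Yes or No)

No

*Carmen* is an R-expression; Principle C requires it to be free (not bound by any c-commanding expression).
— she: subject of the clause headed by 'imagined'; the pronoun c-commands the R-expression — coreference blocked (Principle C).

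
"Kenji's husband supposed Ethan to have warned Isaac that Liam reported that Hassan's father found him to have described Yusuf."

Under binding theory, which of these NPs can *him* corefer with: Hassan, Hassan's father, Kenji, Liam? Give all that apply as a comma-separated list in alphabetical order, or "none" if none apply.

*him* is a pronoun; Principle B requires it to be free in its binding domain — the clause headed by 'found'.
— Hassan: possessor inside the subject DP of the clause headed by 'found'; does not c-command the pronoun — Principle B does not apply; allowed.
— Hassan's father: subject of the clause headed by 'found'; c-commands the pronoun within its binding domain — blocked (Principle B).
— Kenji: possessor inside the subject DP of the matrix clause; does not c-command the pronoun — Principle B does not apply; allowed.
— Liam: subject of the clause headed by 'reported'; c-commands the pronoun but lies outside its binding domain — allowed.

Hassan, Kenji, Liam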